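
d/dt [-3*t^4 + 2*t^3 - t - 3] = -12*t^3 + 6*t^2 - 1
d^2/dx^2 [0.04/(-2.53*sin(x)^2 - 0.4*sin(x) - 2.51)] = (1.024144*sin(x)^4 + 0.12144*sin(x)^3 - 2.545864*sin(x)^2 - 0.28304*sin(x) + 0.495224)/(2.53*sin(x)^2 + 0.4*sin(x) + 2.51)^3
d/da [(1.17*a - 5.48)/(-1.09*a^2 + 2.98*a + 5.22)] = (1.2753*a^2 - 11.9464*a + 22.4378)/(1.1881*a^4 - 6.4964*a^3 - 2.4992*a^2 + 31.1112*a + 27.2484)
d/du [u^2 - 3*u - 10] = 2*u - 3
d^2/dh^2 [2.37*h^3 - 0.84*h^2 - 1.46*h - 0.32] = 14.22*h - 1.68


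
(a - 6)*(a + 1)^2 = a^3 - 4*a^2 - 11*a - 6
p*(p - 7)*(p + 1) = p^3 - 6*p^2 - 7*p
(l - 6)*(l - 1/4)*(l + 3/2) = l^3 - 19*l^2/4 - 63*l/8 + 9/4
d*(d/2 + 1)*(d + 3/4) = d^3/2 + 11*d^2/8 + 3*d/4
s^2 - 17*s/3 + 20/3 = (s - 4)*(s - 5/3)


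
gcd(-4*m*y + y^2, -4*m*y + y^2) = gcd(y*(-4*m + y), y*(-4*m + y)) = -4*m*y + y^2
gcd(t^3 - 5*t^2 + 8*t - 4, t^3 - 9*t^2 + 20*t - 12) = t^2 - 3*t + 2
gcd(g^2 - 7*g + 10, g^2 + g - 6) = g - 2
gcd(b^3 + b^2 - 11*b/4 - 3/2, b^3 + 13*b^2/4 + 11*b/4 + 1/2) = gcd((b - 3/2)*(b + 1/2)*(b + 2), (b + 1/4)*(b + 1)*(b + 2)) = b + 2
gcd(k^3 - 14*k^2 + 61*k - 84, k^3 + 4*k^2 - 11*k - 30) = k - 3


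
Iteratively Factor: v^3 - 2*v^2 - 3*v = (v)*(v^2 - 2*v - 3) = v*(v - 3)*(v + 1)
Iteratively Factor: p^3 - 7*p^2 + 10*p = (p)*(p^2 - 7*p + 10) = p*(p - 5)*(p - 2)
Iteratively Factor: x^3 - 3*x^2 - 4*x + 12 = (x - 2)*(x^2 - x - 6) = (x - 2)*(x + 2)*(x - 3)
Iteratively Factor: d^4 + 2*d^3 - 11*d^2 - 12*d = (d - 3)*(d^3 + 5*d^2 + 4*d) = d*(d - 3)*(d^2 + 5*d + 4) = d*(d - 3)*(d + 1)*(d + 4)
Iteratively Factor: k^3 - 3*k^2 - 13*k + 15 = (k + 3)*(k^2 - 6*k + 5) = (k - 1)*(k + 3)*(k - 5)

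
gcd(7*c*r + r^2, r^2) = r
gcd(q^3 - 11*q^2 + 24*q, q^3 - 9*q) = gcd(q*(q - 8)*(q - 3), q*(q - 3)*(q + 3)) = q^2 - 3*q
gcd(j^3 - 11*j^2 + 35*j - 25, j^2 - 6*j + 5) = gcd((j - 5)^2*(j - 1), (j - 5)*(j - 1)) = j^2 - 6*j + 5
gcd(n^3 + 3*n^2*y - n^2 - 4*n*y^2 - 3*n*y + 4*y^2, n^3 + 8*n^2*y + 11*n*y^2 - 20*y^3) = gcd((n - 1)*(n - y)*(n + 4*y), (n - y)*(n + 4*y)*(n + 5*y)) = -n^2 - 3*n*y + 4*y^2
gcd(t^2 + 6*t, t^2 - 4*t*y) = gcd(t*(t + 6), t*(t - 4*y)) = t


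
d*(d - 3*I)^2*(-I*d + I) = -I*d^4 - 6*d^3 + I*d^3 + 6*d^2 + 9*I*d^2 - 9*I*d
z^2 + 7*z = z*(z + 7)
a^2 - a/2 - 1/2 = (a - 1)*(a + 1/2)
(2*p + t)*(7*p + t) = 14*p^2 + 9*p*t + t^2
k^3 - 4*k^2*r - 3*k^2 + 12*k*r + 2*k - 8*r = (k - 2)*(k - 1)*(k - 4*r)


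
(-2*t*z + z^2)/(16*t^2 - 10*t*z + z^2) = z/(-8*t + z)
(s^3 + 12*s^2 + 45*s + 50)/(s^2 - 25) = (s^2 + 7*s + 10)/(s - 5)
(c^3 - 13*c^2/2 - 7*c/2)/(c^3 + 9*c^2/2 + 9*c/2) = (2*c^2 - 13*c - 7)/(2*c^2 + 9*c + 9)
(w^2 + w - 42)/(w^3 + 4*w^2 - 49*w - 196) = (w - 6)/(w^2 - 3*w - 28)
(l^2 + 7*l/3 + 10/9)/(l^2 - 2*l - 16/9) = (3*l + 5)/(3*l - 8)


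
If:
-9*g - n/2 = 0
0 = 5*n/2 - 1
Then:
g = -1/45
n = 2/5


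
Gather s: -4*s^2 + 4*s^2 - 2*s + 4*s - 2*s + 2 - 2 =0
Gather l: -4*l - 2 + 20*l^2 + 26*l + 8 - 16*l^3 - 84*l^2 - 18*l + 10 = -16*l^3 - 64*l^2 + 4*l + 16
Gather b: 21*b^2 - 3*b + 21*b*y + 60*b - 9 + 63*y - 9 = 21*b^2 + b*(21*y + 57) + 63*y - 18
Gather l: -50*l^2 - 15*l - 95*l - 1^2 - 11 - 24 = -50*l^2 - 110*l - 36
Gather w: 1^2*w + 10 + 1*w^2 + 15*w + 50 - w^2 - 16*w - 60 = 0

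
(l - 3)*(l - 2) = l^2 - 5*l + 6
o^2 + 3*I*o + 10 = (o - 2*I)*(o + 5*I)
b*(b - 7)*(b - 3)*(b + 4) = b^4 - 6*b^3 - 19*b^2 + 84*b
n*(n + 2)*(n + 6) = n^3 + 8*n^2 + 12*n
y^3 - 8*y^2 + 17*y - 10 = (y - 5)*(y - 2)*(y - 1)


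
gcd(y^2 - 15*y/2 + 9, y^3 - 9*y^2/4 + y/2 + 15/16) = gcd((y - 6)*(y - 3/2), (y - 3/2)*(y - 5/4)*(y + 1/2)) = y - 3/2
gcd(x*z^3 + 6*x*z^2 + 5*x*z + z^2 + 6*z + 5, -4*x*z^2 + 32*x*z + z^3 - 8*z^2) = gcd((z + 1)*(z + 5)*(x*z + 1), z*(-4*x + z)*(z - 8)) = 1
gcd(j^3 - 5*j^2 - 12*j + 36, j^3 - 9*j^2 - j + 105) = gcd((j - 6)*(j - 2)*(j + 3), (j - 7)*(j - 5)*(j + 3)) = j + 3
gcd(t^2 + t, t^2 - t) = t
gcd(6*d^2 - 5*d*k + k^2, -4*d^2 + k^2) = 2*d - k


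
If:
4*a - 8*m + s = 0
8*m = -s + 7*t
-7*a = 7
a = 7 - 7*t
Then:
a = -1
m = 1/4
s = 6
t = 8/7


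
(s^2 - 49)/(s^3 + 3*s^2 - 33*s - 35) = (s - 7)/(s^2 - 4*s - 5)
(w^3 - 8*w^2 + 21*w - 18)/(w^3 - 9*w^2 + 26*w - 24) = (w - 3)/(w - 4)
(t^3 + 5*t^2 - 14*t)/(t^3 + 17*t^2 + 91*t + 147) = t*(t - 2)/(t^2 + 10*t + 21)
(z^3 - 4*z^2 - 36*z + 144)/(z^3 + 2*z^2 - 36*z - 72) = (z - 4)/(z + 2)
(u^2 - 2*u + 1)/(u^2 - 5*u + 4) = (u - 1)/(u - 4)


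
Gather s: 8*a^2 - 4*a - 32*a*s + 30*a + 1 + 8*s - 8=8*a^2 + 26*a + s*(8 - 32*a) - 7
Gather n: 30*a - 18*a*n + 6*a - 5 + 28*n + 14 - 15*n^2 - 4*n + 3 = 36*a - 15*n^2 + n*(24 - 18*a) + 12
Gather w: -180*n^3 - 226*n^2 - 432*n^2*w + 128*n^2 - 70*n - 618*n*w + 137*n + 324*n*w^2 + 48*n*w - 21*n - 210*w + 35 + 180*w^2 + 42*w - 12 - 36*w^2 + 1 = -180*n^3 - 98*n^2 + 46*n + w^2*(324*n + 144) + w*(-432*n^2 - 570*n - 168) + 24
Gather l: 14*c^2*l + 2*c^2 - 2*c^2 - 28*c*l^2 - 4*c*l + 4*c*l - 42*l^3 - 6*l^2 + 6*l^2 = 14*c^2*l - 28*c*l^2 - 42*l^3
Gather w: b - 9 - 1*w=b - w - 9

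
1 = 1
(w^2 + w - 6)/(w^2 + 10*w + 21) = (w - 2)/(w + 7)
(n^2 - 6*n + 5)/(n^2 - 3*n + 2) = (n - 5)/(n - 2)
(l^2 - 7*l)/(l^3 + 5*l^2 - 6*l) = (l - 7)/(l^2 + 5*l - 6)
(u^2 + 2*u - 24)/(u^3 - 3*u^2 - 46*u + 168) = (u + 6)/(u^2 + u - 42)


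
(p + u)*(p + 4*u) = p^2 + 5*p*u + 4*u^2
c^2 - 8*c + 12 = (c - 6)*(c - 2)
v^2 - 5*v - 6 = (v - 6)*(v + 1)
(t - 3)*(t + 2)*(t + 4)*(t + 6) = t^4 + 9*t^3 + 8*t^2 - 84*t - 144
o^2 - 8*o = o*(o - 8)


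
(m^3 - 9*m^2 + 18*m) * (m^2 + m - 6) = m^5 - 8*m^4 + 3*m^3 + 72*m^2 - 108*m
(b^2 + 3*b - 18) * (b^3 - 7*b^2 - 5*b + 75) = b^5 - 4*b^4 - 44*b^3 + 186*b^2 + 315*b - 1350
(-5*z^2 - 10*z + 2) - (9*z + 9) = -5*z^2 - 19*z - 7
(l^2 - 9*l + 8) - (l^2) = 8 - 9*l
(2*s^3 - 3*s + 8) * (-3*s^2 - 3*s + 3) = -6*s^5 - 6*s^4 + 15*s^3 - 15*s^2 - 33*s + 24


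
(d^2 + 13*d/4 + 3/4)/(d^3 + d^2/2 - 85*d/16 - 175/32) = 8*(4*d^2 + 13*d + 3)/(32*d^3 + 16*d^2 - 170*d - 175)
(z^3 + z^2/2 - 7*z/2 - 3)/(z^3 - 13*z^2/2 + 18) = (z + 1)/(z - 6)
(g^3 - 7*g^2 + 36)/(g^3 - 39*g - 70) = (g^2 - 9*g + 18)/(g^2 - 2*g - 35)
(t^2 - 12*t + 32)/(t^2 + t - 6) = (t^2 - 12*t + 32)/(t^2 + t - 6)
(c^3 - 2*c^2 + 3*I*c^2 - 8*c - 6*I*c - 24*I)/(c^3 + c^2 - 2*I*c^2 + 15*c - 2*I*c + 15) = (c^2 - 2*c - 8)/(c^2 + c*(1 - 5*I) - 5*I)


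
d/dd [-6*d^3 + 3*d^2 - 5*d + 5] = -18*d^2 + 6*d - 5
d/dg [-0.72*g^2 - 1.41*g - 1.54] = -1.44*g - 1.41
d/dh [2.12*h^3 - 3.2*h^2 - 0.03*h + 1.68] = 6.36*h^2 - 6.4*h - 0.03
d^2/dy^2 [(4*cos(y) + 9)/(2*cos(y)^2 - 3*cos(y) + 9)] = (144*sin(y)^4*cos(y) + 168*sin(y)^4 + 339*sin(y)^2 + 1691*cos(y)/2 - 249*cos(3*y)/2 - 8*cos(5*y) - 561)/(2*sin(y)^2 + 3*cos(y) - 11)^3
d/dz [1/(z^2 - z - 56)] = (1 - 2*z)/(-z^2 + z + 56)^2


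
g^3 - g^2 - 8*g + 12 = (g - 2)^2*(g + 3)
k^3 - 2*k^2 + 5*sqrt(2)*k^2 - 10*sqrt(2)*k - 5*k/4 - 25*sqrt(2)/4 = (k - 5/2)*(k + 1/2)*(k + 5*sqrt(2))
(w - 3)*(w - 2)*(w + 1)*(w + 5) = w^4 + w^3 - 19*w^2 + 11*w + 30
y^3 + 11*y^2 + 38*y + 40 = (y + 2)*(y + 4)*(y + 5)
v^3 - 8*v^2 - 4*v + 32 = (v - 8)*(v - 2)*(v + 2)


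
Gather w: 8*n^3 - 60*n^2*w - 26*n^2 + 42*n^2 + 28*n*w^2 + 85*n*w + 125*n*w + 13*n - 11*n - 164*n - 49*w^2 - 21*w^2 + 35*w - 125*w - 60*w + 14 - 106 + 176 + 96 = 8*n^3 + 16*n^2 - 162*n + w^2*(28*n - 70) + w*(-60*n^2 + 210*n - 150) + 180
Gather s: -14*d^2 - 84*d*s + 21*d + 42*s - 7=-14*d^2 + 21*d + s*(42 - 84*d) - 7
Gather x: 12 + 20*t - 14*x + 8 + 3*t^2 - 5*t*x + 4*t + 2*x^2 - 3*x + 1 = 3*t^2 + 24*t + 2*x^2 + x*(-5*t - 17) + 21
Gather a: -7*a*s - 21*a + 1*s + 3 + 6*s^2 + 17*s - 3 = a*(-7*s - 21) + 6*s^2 + 18*s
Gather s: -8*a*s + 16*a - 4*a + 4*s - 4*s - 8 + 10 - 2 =-8*a*s + 12*a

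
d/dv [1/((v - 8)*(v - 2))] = 2*(5 - v)/(v^4 - 20*v^3 + 132*v^2 - 320*v + 256)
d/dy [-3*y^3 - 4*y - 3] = -9*y^2 - 4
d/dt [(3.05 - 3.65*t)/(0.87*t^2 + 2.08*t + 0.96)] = (3.1755*t^2 - 5.307*t - 9.848)/(0.7569*t^4 + 3.6192*t^3 + 5.9968*t^2 + 3.9936*t + 0.9216)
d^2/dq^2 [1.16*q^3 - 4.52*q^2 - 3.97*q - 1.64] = 6.96*q - 9.04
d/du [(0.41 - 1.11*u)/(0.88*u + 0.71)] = (-1.011032*u - 0.815719)/(0.88*u + 0.71)^3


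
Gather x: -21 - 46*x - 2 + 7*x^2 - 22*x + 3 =7*x^2 - 68*x - 20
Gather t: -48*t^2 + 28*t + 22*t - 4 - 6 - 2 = -48*t^2 + 50*t - 12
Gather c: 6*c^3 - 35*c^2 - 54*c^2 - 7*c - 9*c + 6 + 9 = 6*c^3 - 89*c^2 - 16*c + 15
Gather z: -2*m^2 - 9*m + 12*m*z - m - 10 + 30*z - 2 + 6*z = -2*m^2 - 10*m + z*(12*m + 36) - 12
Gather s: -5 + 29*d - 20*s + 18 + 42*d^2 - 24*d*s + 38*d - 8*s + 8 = 42*d^2 + 67*d + s*(-24*d - 28) + 21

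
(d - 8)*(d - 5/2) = d^2 - 21*d/2 + 20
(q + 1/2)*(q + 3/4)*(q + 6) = q^3 + 29*q^2/4 + 63*q/8 + 9/4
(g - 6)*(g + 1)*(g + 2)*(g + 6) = g^4 + 3*g^3 - 34*g^2 - 108*g - 72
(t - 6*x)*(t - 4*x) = t^2 - 10*t*x + 24*x^2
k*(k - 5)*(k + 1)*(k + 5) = k^4 + k^3 - 25*k^2 - 25*k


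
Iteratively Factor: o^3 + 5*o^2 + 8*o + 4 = (o + 2)*(o^2 + 3*o + 2) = (o + 2)^2*(o + 1)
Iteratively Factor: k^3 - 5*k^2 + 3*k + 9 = (k - 3)*(k^2 - 2*k - 3) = (k - 3)*(k + 1)*(k - 3)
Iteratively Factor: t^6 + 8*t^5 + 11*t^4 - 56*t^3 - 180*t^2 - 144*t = (t + 4)*(t^5 + 4*t^4 - 5*t^3 - 36*t^2 - 36*t) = (t + 2)*(t + 4)*(t^4 + 2*t^3 - 9*t^2 - 18*t) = (t + 2)^2*(t + 4)*(t^3 - 9*t) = (t + 2)^2*(t + 3)*(t + 4)*(t^2 - 3*t) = (t - 3)*(t + 2)^2*(t + 3)*(t + 4)*(t)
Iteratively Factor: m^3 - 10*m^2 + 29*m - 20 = (m - 1)*(m^2 - 9*m + 20) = (m - 4)*(m - 1)*(m - 5)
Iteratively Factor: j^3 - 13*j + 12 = (j + 4)*(j^2 - 4*j + 3) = (j - 3)*(j + 4)*(j - 1)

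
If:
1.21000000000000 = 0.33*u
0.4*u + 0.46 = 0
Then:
No Solution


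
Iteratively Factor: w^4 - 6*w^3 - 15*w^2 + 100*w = (w + 4)*(w^3 - 10*w^2 + 25*w) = (w - 5)*(w + 4)*(w^2 - 5*w) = (w - 5)^2*(w + 4)*(w)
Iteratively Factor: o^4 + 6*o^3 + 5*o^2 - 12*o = (o + 3)*(o^3 + 3*o^2 - 4*o) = (o + 3)*(o + 4)*(o^2 - o) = (o - 1)*(o + 3)*(o + 4)*(o)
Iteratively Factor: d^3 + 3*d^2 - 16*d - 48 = (d + 3)*(d^2 - 16) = (d + 3)*(d + 4)*(d - 4)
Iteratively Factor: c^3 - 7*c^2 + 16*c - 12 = (c - 3)*(c^2 - 4*c + 4) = (c - 3)*(c - 2)*(c - 2)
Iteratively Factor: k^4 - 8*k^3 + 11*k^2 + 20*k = (k + 1)*(k^3 - 9*k^2 + 20*k) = k*(k + 1)*(k^2 - 9*k + 20) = k*(k - 5)*(k + 1)*(k - 4)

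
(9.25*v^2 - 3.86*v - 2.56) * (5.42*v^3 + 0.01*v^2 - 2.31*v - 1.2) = 50.135*v^5 - 20.8287*v^4 - 35.2813*v^3 - 2.209*v^2 + 10.5456*v + 3.072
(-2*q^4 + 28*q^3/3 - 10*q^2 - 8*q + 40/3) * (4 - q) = 2*q^5 - 52*q^4/3 + 142*q^3/3 - 32*q^2 - 136*q/3 + 160/3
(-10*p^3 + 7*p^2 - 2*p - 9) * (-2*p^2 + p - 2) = 20*p^5 - 24*p^4 + 31*p^3 + 2*p^2 - 5*p + 18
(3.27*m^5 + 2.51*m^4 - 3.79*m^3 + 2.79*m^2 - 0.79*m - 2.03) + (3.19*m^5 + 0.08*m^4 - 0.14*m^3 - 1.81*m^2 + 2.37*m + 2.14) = 6.46*m^5 + 2.59*m^4 - 3.93*m^3 + 0.98*m^2 + 1.58*m + 0.11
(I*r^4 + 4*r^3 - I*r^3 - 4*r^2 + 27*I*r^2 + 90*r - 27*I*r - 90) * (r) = I*r^5 + 4*r^4 - I*r^4 - 4*r^3 + 27*I*r^3 + 90*r^2 - 27*I*r^2 - 90*r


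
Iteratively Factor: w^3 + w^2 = (w)*(w^2 + w) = w^2*(w + 1)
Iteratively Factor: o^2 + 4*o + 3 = (o + 1)*(o + 3)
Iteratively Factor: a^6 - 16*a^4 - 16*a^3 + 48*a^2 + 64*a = (a + 2)*(a^5 - 2*a^4 - 12*a^3 + 8*a^2 + 32*a) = a*(a + 2)*(a^4 - 2*a^3 - 12*a^2 + 8*a + 32) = a*(a + 2)^2*(a^3 - 4*a^2 - 4*a + 16) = a*(a - 2)*(a + 2)^2*(a^2 - 2*a - 8) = a*(a - 4)*(a - 2)*(a + 2)^2*(a + 2)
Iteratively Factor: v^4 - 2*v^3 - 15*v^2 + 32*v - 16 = (v - 1)*(v^3 - v^2 - 16*v + 16) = (v - 1)^2*(v^2 - 16) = (v - 1)^2*(v + 4)*(v - 4)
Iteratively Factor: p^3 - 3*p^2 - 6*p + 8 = (p - 1)*(p^2 - 2*p - 8) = (p - 1)*(p + 2)*(p - 4)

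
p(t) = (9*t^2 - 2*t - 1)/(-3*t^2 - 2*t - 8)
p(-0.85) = -0.85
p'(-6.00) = 0.00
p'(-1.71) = 1.12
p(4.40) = -2.20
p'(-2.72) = 0.40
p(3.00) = -1.80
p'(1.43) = -0.86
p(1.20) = -0.65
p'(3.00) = -0.39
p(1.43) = -0.86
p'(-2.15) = 0.73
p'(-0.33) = 1.04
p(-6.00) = -3.22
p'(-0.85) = 1.73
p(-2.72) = -2.87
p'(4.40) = -0.20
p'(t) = (6*t + 2)*(9*t^2 - 2*t - 1)/(-3*t^2 - 2*t - 8)^2 + (18*t - 2)/(-3*t^2 - 2*t - 8)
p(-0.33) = -0.08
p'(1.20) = -0.93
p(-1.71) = -2.15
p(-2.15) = -2.56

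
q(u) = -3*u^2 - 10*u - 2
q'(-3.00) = 8.00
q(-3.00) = 1.00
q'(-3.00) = 8.00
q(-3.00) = 1.00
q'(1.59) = -19.54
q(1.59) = -25.48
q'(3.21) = -29.26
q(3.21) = -65.01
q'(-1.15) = -3.10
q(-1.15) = 5.53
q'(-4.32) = 15.92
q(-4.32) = -14.79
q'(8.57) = -61.42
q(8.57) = -308.03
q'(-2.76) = 6.56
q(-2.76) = 2.75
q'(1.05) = -16.30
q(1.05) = -15.81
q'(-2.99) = 7.94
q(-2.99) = 1.08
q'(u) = -6*u - 10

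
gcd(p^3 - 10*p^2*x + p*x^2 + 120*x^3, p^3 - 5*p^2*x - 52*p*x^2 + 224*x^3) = -p + 8*x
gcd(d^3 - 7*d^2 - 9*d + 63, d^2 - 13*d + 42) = d - 7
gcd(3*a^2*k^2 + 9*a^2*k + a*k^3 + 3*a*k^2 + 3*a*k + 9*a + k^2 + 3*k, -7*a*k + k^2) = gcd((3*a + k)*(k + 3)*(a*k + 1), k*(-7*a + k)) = 1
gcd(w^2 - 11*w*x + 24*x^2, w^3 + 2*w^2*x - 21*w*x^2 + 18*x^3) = -w + 3*x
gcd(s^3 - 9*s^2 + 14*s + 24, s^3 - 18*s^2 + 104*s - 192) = s^2 - 10*s + 24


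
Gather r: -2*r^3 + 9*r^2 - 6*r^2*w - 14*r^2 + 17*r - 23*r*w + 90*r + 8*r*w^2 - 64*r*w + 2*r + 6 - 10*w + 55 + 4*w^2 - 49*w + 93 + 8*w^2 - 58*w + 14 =-2*r^3 + r^2*(-6*w - 5) + r*(8*w^2 - 87*w + 109) + 12*w^2 - 117*w + 168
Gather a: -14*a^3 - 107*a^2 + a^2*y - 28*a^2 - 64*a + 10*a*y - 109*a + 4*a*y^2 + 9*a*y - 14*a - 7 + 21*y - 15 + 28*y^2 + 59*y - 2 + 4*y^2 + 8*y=-14*a^3 + a^2*(y - 135) + a*(4*y^2 + 19*y - 187) + 32*y^2 + 88*y - 24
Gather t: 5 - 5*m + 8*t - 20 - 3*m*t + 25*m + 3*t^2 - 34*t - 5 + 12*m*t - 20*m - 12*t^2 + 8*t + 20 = -9*t^2 + t*(9*m - 18)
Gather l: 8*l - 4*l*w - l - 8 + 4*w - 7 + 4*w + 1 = l*(7 - 4*w) + 8*w - 14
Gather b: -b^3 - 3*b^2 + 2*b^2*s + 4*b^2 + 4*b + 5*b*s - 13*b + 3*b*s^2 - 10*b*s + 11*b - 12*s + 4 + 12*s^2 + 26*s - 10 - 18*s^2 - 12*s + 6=-b^3 + b^2*(2*s + 1) + b*(3*s^2 - 5*s + 2) - 6*s^2 + 2*s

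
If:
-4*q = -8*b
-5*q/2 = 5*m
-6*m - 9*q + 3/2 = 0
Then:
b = 1/8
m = -1/8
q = 1/4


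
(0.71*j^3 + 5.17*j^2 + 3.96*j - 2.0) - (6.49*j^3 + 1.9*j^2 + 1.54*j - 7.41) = -5.78*j^3 + 3.27*j^2 + 2.42*j + 5.41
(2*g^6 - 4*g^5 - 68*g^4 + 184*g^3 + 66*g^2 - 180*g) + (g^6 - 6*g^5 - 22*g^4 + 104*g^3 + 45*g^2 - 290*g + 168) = 3*g^6 - 10*g^5 - 90*g^4 + 288*g^3 + 111*g^2 - 470*g + 168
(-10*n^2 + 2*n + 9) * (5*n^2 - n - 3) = -50*n^4 + 20*n^3 + 73*n^2 - 15*n - 27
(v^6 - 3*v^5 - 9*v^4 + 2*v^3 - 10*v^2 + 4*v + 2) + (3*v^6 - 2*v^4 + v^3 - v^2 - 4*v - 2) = 4*v^6 - 3*v^5 - 11*v^4 + 3*v^3 - 11*v^2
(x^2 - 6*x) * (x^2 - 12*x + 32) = x^4 - 18*x^3 + 104*x^2 - 192*x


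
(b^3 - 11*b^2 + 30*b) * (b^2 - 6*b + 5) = b^5 - 17*b^4 + 101*b^3 - 235*b^2 + 150*b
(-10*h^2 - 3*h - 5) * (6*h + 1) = -60*h^3 - 28*h^2 - 33*h - 5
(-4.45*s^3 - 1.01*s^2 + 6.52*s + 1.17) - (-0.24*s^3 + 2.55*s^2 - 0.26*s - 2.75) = -4.21*s^3 - 3.56*s^2 + 6.78*s + 3.92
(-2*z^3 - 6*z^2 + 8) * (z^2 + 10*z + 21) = -2*z^5 - 26*z^4 - 102*z^3 - 118*z^2 + 80*z + 168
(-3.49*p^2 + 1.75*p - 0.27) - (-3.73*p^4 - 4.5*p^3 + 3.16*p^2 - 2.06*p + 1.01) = 3.73*p^4 + 4.5*p^3 - 6.65*p^2 + 3.81*p - 1.28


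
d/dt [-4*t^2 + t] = 1 - 8*t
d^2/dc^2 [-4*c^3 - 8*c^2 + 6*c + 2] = -24*c - 16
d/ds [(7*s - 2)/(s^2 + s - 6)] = (7*s^2 + 7*s - (2*s + 1)*(7*s - 2) - 42)/(s^2 + s - 6)^2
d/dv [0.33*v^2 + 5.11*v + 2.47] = 0.66*v + 5.11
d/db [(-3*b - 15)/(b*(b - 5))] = 3*(b^2 + 10*b - 25)/(b^2*(b^2 - 10*b + 25))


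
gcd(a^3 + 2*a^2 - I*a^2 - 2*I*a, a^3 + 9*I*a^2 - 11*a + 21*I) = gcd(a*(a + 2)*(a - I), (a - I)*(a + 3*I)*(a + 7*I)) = a - I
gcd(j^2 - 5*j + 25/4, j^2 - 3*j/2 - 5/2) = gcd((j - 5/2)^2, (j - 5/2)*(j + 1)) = j - 5/2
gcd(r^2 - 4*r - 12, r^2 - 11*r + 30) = r - 6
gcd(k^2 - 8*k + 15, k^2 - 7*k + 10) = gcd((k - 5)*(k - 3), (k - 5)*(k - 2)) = k - 5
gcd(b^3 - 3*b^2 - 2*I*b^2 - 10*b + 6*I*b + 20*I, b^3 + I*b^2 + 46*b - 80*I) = b - 2*I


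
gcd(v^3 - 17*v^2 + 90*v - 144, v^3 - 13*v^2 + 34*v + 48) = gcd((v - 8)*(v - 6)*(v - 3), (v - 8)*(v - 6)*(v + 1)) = v^2 - 14*v + 48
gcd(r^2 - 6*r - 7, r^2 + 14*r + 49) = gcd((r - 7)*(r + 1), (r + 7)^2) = 1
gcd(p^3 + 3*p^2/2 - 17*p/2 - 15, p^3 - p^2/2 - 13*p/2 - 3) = p^2 - p - 6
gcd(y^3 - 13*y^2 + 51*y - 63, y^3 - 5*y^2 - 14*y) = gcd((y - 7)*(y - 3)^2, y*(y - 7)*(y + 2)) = y - 7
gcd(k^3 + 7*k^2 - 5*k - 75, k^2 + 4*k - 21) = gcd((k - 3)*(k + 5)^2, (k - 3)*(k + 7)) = k - 3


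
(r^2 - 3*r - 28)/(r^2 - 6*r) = (r^2 - 3*r - 28)/(r*(r - 6))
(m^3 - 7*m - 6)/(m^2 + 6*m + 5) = (m^2 - m - 6)/(m + 5)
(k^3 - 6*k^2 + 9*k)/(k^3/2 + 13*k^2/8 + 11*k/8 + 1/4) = 8*k*(k^2 - 6*k + 9)/(4*k^3 + 13*k^2 + 11*k + 2)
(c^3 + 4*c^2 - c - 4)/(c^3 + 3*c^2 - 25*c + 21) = (c^2 + 5*c + 4)/(c^2 + 4*c - 21)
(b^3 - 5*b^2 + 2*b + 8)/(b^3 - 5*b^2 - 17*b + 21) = (b^3 - 5*b^2 + 2*b + 8)/(b^3 - 5*b^2 - 17*b + 21)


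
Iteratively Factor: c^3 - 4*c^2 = (c)*(c^2 - 4*c) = c^2*(c - 4)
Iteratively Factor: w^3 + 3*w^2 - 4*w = (w - 1)*(w^2 + 4*w) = w*(w - 1)*(w + 4)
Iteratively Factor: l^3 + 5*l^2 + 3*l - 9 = (l + 3)*(l^2 + 2*l - 3) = (l + 3)^2*(l - 1)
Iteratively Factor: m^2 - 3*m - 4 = (m - 4)*(m + 1)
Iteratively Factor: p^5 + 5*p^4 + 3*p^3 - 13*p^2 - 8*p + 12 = (p + 3)*(p^4 + 2*p^3 - 3*p^2 - 4*p + 4) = (p - 1)*(p + 3)*(p^3 + 3*p^2 - 4) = (p - 1)*(p + 2)*(p + 3)*(p^2 + p - 2) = (p - 1)*(p + 2)^2*(p + 3)*(p - 1)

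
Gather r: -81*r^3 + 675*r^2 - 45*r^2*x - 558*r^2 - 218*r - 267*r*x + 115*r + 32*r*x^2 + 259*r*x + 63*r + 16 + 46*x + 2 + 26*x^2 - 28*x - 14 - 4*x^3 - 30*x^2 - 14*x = -81*r^3 + r^2*(117 - 45*x) + r*(32*x^2 - 8*x - 40) - 4*x^3 - 4*x^2 + 4*x + 4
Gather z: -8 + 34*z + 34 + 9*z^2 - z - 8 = 9*z^2 + 33*z + 18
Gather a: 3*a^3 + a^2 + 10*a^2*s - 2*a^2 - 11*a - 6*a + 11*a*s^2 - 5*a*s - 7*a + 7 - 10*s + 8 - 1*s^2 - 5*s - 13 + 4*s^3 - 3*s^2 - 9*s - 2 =3*a^3 + a^2*(10*s - 1) + a*(11*s^2 - 5*s - 24) + 4*s^3 - 4*s^2 - 24*s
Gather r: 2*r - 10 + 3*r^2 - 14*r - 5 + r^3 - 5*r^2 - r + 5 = r^3 - 2*r^2 - 13*r - 10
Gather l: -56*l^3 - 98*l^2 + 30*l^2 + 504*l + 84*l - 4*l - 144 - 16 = -56*l^3 - 68*l^2 + 584*l - 160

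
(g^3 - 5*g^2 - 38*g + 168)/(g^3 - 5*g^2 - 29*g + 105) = (g^2 + 2*g - 24)/(g^2 + 2*g - 15)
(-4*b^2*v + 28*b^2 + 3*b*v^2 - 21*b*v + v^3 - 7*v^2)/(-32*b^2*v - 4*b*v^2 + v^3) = (-b*v + 7*b + v^2 - 7*v)/(v*(-8*b + v))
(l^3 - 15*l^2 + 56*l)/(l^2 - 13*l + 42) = l*(l - 8)/(l - 6)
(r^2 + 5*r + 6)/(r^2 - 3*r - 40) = (r^2 + 5*r + 6)/(r^2 - 3*r - 40)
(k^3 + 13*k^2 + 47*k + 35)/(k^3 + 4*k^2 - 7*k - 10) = (k + 7)/(k - 2)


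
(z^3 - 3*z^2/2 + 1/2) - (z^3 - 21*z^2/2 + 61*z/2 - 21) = 9*z^2 - 61*z/2 + 43/2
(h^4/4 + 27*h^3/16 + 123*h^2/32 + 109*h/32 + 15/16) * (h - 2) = h^5/4 + 19*h^4/16 + 15*h^3/32 - 137*h^2/32 - 47*h/8 - 15/8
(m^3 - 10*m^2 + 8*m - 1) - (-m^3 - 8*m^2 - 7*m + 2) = 2*m^3 - 2*m^2 + 15*m - 3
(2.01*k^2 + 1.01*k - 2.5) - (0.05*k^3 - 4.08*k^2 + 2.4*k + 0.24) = -0.05*k^3 + 6.09*k^2 - 1.39*k - 2.74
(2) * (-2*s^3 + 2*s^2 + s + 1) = -4*s^3 + 4*s^2 + 2*s + 2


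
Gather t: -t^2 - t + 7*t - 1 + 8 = -t^2 + 6*t + 7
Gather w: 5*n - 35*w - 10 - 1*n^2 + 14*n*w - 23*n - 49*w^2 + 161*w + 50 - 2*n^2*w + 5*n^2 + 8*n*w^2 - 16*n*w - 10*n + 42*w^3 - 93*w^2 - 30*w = 4*n^2 - 28*n + 42*w^3 + w^2*(8*n - 142) + w*(-2*n^2 - 2*n + 96) + 40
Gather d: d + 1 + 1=d + 2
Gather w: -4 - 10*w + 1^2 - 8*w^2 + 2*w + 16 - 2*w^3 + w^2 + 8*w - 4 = -2*w^3 - 7*w^2 + 9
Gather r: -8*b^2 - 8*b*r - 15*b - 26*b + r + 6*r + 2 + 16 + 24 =-8*b^2 - 41*b + r*(7 - 8*b) + 42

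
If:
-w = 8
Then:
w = -8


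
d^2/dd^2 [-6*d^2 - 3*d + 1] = -12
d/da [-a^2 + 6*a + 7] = 6 - 2*a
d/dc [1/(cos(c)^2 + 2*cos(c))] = 2*(sin(c)/cos(c)^2 + tan(c))/(cos(c) + 2)^2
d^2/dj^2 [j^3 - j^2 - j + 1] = 6*j - 2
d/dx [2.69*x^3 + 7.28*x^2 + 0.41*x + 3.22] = 8.07*x^2 + 14.56*x + 0.41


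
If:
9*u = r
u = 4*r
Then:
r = 0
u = 0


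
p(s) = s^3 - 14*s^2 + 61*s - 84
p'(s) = 3*s^2 - 28*s + 61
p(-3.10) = -437.43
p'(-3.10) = 176.63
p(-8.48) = -2217.83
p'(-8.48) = 514.17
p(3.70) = 0.69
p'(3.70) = -1.53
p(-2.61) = -356.36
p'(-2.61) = 154.52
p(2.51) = -3.28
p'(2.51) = 9.62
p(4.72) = -2.82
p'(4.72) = -4.32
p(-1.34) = -193.28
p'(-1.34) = 103.91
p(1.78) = -14.14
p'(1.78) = 20.67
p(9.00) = 60.00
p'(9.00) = 52.00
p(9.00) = 60.00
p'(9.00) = 52.00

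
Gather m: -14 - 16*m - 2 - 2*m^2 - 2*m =-2*m^2 - 18*m - 16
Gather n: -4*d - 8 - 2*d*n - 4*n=-4*d + n*(-2*d - 4) - 8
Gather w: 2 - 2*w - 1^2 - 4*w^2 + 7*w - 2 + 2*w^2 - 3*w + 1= -2*w^2 + 2*w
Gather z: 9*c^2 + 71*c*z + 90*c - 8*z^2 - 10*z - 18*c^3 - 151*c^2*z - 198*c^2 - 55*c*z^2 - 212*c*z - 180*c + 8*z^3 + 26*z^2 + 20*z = -18*c^3 - 189*c^2 - 90*c + 8*z^3 + z^2*(18 - 55*c) + z*(-151*c^2 - 141*c + 10)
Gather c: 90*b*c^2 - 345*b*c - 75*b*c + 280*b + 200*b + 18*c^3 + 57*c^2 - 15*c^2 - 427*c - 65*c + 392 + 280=480*b + 18*c^3 + c^2*(90*b + 42) + c*(-420*b - 492) + 672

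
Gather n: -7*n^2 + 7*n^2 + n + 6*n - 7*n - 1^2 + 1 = 0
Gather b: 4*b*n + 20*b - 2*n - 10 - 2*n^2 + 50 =b*(4*n + 20) - 2*n^2 - 2*n + 40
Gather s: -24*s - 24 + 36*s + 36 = 12*s + 12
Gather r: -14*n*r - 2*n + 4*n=-14*n*r + 2*n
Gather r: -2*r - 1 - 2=-2*r - 3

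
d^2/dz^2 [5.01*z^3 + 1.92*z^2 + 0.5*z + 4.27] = 30.06*z + 3.84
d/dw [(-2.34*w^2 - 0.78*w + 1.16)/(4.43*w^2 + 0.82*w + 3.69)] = (1.5366*w^2 - 27.5468*w - 3.8294)/(19.6249*w^4 + 7.2652*w^3 + 33.3658*w^2 + 6.0516*w + 13.6161)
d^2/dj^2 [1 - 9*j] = 0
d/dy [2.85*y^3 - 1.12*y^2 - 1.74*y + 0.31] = 8.55*y^2 - 2.24*y - 1.74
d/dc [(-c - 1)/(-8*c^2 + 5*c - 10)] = (8*c^2 - 5*c - (c + 1)*(16*c - 5) + 10)/(8*c^2 - 5*c + 10)^2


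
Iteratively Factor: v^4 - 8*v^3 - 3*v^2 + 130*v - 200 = (v - 5)*(v^3 - 3*v^2 - 18*v + 40) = (v - 5)*(v - 2)*(v^2 - v - 20) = (v - 5)*(v - 2)*(v + 4)*(v - 5)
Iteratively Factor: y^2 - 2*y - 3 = (y - 3)*(y + 1)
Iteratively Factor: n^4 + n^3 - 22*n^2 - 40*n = (n + 4)*(n^3 - 3*n^2 - 10*n) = (n + 2)*(n + 4)*(n^2 - 5*n) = n*(n + 2)*(n + 4)*(n - 5)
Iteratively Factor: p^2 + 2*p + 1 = (p + 1)*(p + 1)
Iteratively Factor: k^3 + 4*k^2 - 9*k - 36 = (k - 3)*(k^2 + 7*k + 12) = (k - 3)*(k + 4)*(k + 3)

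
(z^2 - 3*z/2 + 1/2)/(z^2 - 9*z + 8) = (z - 1/2)/(z - 8)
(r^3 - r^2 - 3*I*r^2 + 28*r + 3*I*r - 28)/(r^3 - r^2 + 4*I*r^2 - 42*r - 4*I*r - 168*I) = (r^2 - r*(1 + 7*I) + 7*I)/(r^2 - r - 42)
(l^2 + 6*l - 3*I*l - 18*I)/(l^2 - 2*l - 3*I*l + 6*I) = (l + 6)/(l - 2)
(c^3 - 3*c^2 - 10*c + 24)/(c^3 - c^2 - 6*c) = (-c^3 + 3*c^2 + 10*c - 24)/(c*(-c^2 + c + 6))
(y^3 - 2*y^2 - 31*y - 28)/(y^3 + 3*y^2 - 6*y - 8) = (y - 7)/(y - 2)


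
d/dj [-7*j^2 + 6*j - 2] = 6 - 14*j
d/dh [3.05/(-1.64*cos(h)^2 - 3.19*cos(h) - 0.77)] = -(10.004*cos(h) + 9.7295)*sin(h)/(1.64*cos(h)^2 + 3.19*cos(h) + 0.77)^2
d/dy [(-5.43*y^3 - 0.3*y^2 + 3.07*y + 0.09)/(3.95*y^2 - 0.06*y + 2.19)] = (-21.4485*y^4 + 0.6516*y^3 - 47.7836*y^2 - 2.025*y + 6.7287)/(15.6025*y^4 - 0.474*y^3 + 17.3046*y^2 - 0.2628*y + 4.7961)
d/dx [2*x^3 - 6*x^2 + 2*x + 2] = 6*x^2 - 12*x + 2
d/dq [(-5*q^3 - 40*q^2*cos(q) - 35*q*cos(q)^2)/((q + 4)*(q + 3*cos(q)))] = 5*(-q*(q + 4)*(3*sin(q) - 1)*(q^2 + 8*q*cos(q) + 7*cos(q)^2) + q*(q + 3*cos(q))*(q^2 + 8*q*cos(q) + 7*cos(q)^2) + (q + 4)*(q + 3*cos(q))*(8*q^2*sin(q) - 3*q^2 + 7*q*sin(2*q) - 16*q*cos(q) - 7*cos(q)^2))/((q + 4)^2*(q + 3*cos(q))^2)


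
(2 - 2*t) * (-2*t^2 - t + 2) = 4*t^3 - 2*t^2 - 6*t + 4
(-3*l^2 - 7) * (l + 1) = -3*l^3 - 3*l^2 - 7*l - 7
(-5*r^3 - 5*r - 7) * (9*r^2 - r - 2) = -45*r^5 + 5*r^4 - 35*r^3 - 58*r^2 + 17*r + 14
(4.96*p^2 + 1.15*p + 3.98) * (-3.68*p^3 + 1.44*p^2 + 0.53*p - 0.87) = -18.2528*p^5 + 2.9104*p^4 - 10.3616*p^3 + 2.0255*p^2 + 1.1089*p - 3.4626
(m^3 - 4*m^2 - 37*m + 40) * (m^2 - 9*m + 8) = m^5 - 13*m^4 + 7*m^3 + 341*m^2 - 656*m + 320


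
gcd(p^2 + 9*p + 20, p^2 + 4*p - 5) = p + 5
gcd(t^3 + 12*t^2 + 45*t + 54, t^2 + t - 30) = t + 6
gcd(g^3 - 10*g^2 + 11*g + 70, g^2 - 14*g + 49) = g - 7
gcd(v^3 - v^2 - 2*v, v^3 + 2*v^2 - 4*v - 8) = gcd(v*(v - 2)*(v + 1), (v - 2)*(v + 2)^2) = v - 2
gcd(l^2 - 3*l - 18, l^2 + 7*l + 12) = l + 3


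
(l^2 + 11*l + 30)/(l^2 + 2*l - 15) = (l + 6)/(l - 3)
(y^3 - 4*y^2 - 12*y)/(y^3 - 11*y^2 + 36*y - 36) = y*(y + 2)/(y^2 - 5*y + 6)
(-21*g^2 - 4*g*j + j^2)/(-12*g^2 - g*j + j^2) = (7*g - j)/(4*g - j)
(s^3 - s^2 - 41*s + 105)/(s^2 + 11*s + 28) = (s^2 - 8*s + 15)/(s + 4)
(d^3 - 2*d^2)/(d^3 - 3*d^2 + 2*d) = d/(d - 1)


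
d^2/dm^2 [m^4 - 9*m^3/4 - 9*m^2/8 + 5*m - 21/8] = 12*m^2 - 27*m/2 - 9/4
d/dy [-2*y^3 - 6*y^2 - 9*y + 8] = -6*y^2 - 12*y - 9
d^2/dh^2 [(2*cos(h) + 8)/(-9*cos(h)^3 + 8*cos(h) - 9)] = 2*(-2*(cos(h) + 4)*(27*cos(h)^2 - 8)^2*sin(h)^2 + (9*cos(h)^3 - 8*cos(h) + 9)^2*cos(h) + (9*cos(h)^3 - 8*cos(h) + 9)*(-135*(1 - cos(2*h))^2 + 20*cos(h) - 276*cos(2*h) - 324*cos(3*h) + 200)/4)/(9*cos(h)^3 - 8*cos(h) + 9)^3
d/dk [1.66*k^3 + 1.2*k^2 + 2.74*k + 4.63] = 4.98*k^2 + 2.4*k + 2.74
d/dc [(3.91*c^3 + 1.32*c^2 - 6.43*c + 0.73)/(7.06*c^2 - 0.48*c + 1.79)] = (27.6046*c^4 - 3.7536*c^3 + 65.7589*c^2 - 5.582*c - 11.1593)/(49.8436*c^4 - 6.7776*c^3 + 25.5052*c^2 - 1.7184*c + 3.2041)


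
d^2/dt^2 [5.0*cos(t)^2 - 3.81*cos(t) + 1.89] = 3.81*cos(t) - 10.0*cos(2*t)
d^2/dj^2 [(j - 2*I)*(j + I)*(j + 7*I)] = 6*j + 12*I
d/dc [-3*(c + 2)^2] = -6*c - 12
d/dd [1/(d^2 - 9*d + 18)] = (9 - 2*d)/(d^2 - 9*d + 18)^2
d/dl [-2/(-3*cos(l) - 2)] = 6*sin(l)/(3*cos(l) + 2)^2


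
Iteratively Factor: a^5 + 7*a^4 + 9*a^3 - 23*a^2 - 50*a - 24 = (a + 1)*(a^4 + 6*a^3 + 3*a^2 - 26*a - 24) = (a - 2)*(a + 1)*(a^3 + 8*a^2 + 19*a + 12) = (a - 2)*(a + 1)*(a + 3)*(a^2 + 5*a + 4) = (a - 2)*(a + 1)^2*(a + 3)*(a + 4)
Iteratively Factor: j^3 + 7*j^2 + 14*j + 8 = (j + 1)*(j^2 + 6*j + 8) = (j + 1)*(j + 2)*(j + 4)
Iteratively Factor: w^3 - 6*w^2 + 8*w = (w)*(w^2 - 6*w + 8) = w*(w - 2)*(w - 4)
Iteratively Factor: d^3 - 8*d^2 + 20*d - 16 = (d - 2)*(d^2 - 6*d + 8) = (d - 2)^2*(d - 4)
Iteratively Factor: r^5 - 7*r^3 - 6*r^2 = (r)*(r^4 - 7*r^2 - 6*r) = r*(r + 2)*(r^3 - 2*r^2 - 3*r) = r*(r + 1)*(r + 2)*(r^2 - 3*r) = r*(r - 3)*(r + 1)*(r + 2)*(r)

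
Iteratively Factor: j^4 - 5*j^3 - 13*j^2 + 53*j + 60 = (j - 5)*(j^3 - 13*j - 12) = (j - 5)*(j + 3)*(j^2 - 3*j - 4) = (j - 5)*(j - 4)*(j + 3)*(j + 1)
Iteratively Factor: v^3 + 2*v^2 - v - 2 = (v + 2)*(v^2 - 1) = (v + 1)*(v + 2)*(v - 1)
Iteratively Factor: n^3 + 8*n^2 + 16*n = (n)*(n^2 + 8*n + 16) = n*(n + 4)*(n + 4)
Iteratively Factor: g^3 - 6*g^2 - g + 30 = (g - 3)*(g^2 - 3*g - 10) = (g - 5)*(g - 3)*(g + 2)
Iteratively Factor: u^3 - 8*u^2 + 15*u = (u)*(u^2 - 8*u + 15) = u*(u - 5)*(u - 3)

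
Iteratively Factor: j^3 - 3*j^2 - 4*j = (j + 1)*(j^2 - 4*j) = j*(j + 1)*(j - 4)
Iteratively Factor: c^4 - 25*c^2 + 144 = (c + 3)*(c^3 - 3*c^2 - 16*c + 48) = (c - 4)*(c + 3)*(c^2 + c - 12) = (c - 4)*(c - 3)*(c + 3)*(c + 4)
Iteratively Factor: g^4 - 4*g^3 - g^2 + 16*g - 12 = (g + 2)*(g^3 - 6*g^2 + 11*g - 6) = (g - 1)*(g + 2)*(g^2 - 5*g + 6) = (g - 3)*(g - 1)*(g + 2)*(g - 2)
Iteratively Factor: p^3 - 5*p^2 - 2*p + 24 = (p - 3)*(p^2 - 2*p - 8) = (p - 3)*(p + 2)*(p - 4)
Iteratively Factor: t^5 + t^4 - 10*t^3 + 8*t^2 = (t - 1)*(t^4 + 2*t^3 - 8*t^2) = (t - 1)*(t + 4)*(t^3 - 2*t^2) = (t - 2)*(t - 1)*(t + 4)*(t^2) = t*(t - 2)*(t - 1)*(t + 4)*(t)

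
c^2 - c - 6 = (c - 3)*(c + 2)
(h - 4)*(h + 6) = h^2 + 2*h - 24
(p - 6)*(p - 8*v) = p^2 - 8*p*v - 6*p + 48*v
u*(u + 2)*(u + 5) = u^3 + 7*u^2 + 10*u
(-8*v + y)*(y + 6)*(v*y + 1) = -8*v^2*y^2 - 48*v^2*y + v*y^3 + 6*v*y^2 - 8*v*y - 48*v + y^2 + 6*y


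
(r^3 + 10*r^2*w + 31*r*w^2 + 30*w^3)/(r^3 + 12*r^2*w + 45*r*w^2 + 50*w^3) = (r + 3*w)/(r + 5*w)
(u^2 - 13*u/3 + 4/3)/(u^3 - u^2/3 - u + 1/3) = (u - 4)/(u^2 - 1)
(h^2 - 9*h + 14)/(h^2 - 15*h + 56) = (h - 2)/(h - 8)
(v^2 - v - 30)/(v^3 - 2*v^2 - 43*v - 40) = (v - 6)/(v^2 - 7*v - 8)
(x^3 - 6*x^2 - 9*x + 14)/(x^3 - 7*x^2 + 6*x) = (x^2 - 5*x - 14)/(x*(x - 6))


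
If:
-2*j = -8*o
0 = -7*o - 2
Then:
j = -8/7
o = -2/7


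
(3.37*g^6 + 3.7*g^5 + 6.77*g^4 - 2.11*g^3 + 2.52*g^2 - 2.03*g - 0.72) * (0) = 0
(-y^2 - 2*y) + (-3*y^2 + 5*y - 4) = -4*y^2 + 3*y - 4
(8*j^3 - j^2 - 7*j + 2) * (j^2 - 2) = 8*j^5 - j^4 - 23*j^3 + 4*j^2 + 14*j - 4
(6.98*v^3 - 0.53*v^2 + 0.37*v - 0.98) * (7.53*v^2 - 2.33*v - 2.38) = 52.5594*v^5 - 20.2543*v^4 - 12.5914*v^3 - 6.9801*v^2 + 1.4028*v + 2.3324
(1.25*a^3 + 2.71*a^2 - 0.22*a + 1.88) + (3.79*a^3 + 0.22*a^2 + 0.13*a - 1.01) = 5.04*a^3 + 2.93*a^2 - 0.09*a + 0.87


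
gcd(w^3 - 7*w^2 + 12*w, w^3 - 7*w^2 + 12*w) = w^3 - 7*w^2 + 12*w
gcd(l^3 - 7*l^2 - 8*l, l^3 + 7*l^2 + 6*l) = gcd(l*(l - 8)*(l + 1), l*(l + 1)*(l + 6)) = l^2 + l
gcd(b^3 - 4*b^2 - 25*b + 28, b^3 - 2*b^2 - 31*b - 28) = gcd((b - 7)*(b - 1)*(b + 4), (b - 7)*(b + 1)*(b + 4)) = b^2 - 3*b - 28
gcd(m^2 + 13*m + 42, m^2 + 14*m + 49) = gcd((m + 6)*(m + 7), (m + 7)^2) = m + 7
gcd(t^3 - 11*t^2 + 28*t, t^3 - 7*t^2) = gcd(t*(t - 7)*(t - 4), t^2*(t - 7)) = t^2 - 7*t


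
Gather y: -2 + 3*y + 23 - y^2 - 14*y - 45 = -y^2 - 11*y - 24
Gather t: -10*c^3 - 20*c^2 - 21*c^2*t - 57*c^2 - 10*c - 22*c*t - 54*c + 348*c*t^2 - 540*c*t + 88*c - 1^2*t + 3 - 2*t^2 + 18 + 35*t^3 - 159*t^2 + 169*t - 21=-10*c^3 - 77*c^2 + 24*c + 35*t^3 + t^2*(348*c - 161) + t*(-21*c^2 - 562*c + 168)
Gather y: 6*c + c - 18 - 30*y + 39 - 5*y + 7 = 7*c - 35*y + 28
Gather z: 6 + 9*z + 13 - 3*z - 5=6*z + 14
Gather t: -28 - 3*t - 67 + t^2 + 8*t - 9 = t^2 + 5*t - 104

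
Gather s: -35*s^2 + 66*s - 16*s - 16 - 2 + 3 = -35*s^2 + 50*s - 15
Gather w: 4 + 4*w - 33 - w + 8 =3*w - 21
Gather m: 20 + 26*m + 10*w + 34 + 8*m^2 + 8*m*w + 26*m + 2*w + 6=8*m^2 + m*(8*w + 52) + 12*w + 60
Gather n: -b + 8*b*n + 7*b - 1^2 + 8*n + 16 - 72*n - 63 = 6*b + n*(8*b - 64) - 48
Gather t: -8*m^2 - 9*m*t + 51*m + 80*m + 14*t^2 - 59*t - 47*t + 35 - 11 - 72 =-8*m^2 + 131*m + 14*t^2 + t*(-9*m - 106) - 48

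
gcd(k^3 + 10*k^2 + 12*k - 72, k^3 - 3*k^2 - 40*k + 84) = k^2 + 4*k - 12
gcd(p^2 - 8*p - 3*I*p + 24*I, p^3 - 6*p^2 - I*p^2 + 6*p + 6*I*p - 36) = p - 3*I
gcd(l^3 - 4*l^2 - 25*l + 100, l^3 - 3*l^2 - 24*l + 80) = l^2 + l - 20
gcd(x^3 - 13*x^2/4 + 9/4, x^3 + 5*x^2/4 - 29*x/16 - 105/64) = x + 3/4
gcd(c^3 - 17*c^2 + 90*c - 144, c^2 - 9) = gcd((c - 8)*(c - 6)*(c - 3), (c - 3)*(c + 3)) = c - 3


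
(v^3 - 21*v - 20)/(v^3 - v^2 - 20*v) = (v + 1)/v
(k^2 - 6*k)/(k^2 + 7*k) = (k - 6)/(k + 7)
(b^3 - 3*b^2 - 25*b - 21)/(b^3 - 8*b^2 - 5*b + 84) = (b + 1)/(b - 4)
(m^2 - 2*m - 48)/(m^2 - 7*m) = (m^2 - 2*m - 48)/(m*(m - 7))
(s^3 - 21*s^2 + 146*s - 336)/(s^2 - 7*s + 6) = (s^2 - 15*s + 56)/(s - 1)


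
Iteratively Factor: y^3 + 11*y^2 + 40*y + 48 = (y + 3)*(y^2 + 8*y + 16) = (y + 3)*(y + 4)*(y + 4)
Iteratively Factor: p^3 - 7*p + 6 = (p + 3)*(p^2 - 3*p + 2) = (p - 2)*(p + 3)*(p - 1)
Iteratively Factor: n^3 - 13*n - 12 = (n + 3)*(n^2 - 3*n - 4) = (n - 4)*(n + 3)*(n + 1)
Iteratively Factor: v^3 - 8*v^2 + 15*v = (v)*(v^2 - 8*v + 15) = v*(v - 5)*(v - 3)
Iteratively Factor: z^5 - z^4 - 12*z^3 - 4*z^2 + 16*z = (z + 2)*(z^4 - 3*z^3 - 6*z^2 + 8*z) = (z - 1)*(z + 2)*(z^3 - 2*z^2 - 8*z) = (z - 4)*(z - 1)*(z + 2)*(z^2 + 2*z) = z*(z - 4)*(z - 1)*(z + 2)*(z + 2)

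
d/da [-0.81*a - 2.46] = -0.810000000000000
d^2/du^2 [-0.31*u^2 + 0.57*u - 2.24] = -0.620000000000000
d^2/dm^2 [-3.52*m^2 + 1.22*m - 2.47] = -7.04000000000000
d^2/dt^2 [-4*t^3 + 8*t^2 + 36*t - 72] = 16 - 24*t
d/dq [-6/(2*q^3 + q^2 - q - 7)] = 6*(6*q^2 + 2*q - 1)/(2*q^3 + q^2 - q - 7)^2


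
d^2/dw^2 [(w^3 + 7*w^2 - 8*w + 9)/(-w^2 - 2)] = 10*(2*w^3 + 3*w^2 - 12*w - 2)/(w^6 + 6*w^4 + 12*w^2 + 8)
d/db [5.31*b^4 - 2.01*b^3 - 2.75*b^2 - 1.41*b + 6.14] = 21.24*b^3 - 6.03*b^2 - 5.5*b - 1.41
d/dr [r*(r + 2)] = 2*r + 2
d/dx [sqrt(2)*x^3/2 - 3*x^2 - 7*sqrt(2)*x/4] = 3*sqrt(2)*x^2/2 - 6*x - 7*sqrt(2)/4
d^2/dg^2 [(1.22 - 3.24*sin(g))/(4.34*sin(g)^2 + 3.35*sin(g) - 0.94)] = (61.027344*sin(g)^5 - 139.024088*sin(g)^4 - 95.960004*sin(g)^3 + 114.479454*sin(g)^2 + 26.13914*sin(g) + 16.9316039999999)/(4.34*sin(g)^2 + 3.35*sin(g) - 0.94)^3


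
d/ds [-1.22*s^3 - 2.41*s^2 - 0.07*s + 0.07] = -3.66*s^2 - 4.82*s - 0.07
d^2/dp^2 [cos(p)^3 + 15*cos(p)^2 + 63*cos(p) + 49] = -255*cos(p)/4 - 30*cos(2*p) - 9*cos(3*p)/4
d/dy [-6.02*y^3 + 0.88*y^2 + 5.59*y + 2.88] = -18.06*y^2 + 1.76*y + 5.59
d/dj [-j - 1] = -1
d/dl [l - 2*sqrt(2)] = 1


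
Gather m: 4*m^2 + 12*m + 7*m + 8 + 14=4*m^2 + 19*m + 22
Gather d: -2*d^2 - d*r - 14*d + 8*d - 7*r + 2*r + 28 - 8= -2*d^2 + d*(-r - 6) - 5*r + 20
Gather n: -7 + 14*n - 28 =14*n - 35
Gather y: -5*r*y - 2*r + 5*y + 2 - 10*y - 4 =-2*r + y*(-5*r - 5) - 2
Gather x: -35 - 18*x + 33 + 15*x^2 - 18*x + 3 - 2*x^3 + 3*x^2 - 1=-2*x^3 + 18*x^2 - 36*x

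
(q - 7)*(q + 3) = q^2 - 4*q - 21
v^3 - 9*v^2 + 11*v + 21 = (v - 7)*(v - 3)*(v + 1)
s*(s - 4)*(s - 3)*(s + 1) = s^4 - 6*s^3 + 5*s^2 + 12*s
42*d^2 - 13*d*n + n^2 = (-7*d + n)*(-6*d + n)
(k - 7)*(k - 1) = k^2 - 8*k + 7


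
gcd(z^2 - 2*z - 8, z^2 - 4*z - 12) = z + 2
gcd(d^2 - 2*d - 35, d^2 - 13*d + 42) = d - 7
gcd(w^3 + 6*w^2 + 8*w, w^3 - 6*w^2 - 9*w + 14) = w + 2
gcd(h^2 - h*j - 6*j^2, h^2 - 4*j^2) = h + 2*j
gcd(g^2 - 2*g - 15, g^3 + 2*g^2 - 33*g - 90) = g + 3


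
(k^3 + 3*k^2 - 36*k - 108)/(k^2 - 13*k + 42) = (k^2 + 9*k + 18)/(k - 7)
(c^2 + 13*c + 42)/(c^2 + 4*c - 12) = (c + 7)/(c - 2)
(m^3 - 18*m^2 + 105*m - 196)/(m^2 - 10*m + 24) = (m^2 - 14*m + 49)/(m - 6)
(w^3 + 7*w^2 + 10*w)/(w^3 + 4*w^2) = (w^2 + 7*w + 10)/(w*(w + 4))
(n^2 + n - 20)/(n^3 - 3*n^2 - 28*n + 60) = (n - 4)/(n^2 - 8*n + 12)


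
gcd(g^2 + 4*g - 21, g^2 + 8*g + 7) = g + 7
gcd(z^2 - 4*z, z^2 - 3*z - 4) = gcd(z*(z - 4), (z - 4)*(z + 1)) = z - 4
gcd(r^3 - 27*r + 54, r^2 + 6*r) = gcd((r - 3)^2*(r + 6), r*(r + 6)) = r + 6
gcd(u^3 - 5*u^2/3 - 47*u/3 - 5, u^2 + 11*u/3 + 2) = u + 3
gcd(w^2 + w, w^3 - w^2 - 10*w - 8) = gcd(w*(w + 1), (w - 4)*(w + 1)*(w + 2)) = w + 1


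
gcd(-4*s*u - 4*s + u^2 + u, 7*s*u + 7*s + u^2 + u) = u + 1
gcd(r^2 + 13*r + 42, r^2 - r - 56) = r + 7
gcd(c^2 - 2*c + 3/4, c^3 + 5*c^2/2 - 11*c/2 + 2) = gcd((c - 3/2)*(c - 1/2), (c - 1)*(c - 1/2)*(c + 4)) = c - 1/2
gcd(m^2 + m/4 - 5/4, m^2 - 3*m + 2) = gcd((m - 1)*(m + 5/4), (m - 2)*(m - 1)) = m - 1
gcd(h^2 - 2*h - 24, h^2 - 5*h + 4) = 1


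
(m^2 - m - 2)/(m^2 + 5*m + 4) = (m - 2)/(m + 4)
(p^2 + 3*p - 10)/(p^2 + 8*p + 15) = (p - 2)/(p + 3)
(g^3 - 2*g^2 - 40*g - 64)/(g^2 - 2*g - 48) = (g^2 + 6*g + 8)/(g + 6)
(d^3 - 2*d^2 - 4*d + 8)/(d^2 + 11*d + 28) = (d^3 - 2*d^2 - 4*d + 8)/(d^2 + 11*d + 28)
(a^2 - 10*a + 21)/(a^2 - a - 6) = (a - 7)/(a + 2)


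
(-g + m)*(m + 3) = -g*m - 3*g + m^2 + 3*m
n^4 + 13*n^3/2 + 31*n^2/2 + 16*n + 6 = (n + 1)*(n + 3/2)*(n + 2)^2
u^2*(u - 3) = u^3 - 3*u^2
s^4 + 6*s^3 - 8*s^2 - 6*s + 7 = (s - 1)^2*(s + 1)*(s + 7)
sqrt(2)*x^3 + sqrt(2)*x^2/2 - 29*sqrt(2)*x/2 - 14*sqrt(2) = (x - 4)*(x + 7/2)*(sqrt(2)*x + sqrt(2))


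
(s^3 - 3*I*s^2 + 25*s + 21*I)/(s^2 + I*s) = s - 4*I + 21/s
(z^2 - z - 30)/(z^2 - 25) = (z - 6)/(z - 5)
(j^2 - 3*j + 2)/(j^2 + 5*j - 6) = (j - 2)/(j + 6)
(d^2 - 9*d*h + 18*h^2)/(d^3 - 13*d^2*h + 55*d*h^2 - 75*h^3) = (d - 6*h)/(d^2 - 10*d*h + 25*h^2)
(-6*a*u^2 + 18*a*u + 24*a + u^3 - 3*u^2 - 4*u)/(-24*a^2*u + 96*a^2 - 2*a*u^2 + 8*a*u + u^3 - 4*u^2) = (u + 1)/(4*a + u)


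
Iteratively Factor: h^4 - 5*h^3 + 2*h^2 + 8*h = (h - 4)*(h^3 - h^2 - 2*h) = h*(h - 4)*(h^2 - h - 2) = h*(h - 4)*(h + 1)*(h - 2)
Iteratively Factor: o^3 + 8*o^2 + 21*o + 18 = (o + 3)*(o^2 + 5*o + 6) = (o + 3)^2*(o + 2)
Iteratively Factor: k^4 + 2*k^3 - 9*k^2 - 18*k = (k + 2)*(k^3 - 9*k) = (k - 3)*(k + 2)*(k^2 + 3*k) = (k - 3)*(k + 2)*(k + 3)*(k)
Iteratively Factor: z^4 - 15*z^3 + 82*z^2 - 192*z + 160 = (z - 4)*(z^3 - 11*z^2 + 38*z - 40) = (z - 5)*(z - 4)*(z^2 - 6*z + 8) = (z - 5)*(z - 4)^2*(z - 2)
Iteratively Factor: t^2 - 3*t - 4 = (t - 4)*(t + 1)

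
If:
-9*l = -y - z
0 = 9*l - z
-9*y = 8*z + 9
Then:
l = -1/8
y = 0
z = -9/8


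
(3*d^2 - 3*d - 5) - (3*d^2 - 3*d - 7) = 2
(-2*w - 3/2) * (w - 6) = -2*w^2 + 21*w/2 + 9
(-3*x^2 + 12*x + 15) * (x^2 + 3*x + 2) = -3*x^4 + 3*x^3 + 45*x^2 + 69*x + 30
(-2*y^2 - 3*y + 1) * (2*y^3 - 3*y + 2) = -4*y^5 - 6*y^4 + 8*y^3 + 5*y^2 - 9*y + 2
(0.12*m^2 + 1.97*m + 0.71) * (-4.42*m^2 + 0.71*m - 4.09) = -0.5304*m^4 - 8.6222*m^3 - 2.2303*m^2 - 7.5532*m - 2.9039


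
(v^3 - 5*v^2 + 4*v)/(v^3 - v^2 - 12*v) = (v - 1)/(v + 3)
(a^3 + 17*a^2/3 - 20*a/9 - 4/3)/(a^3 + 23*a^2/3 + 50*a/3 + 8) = (9*a^3 + 51*a^2 - 20*a - 12)/(3*(3*a^3 + 23*a^2 + 50*a + 24))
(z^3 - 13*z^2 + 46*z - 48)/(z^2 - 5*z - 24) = (z^2 - 5*z + 6)/(z + 3)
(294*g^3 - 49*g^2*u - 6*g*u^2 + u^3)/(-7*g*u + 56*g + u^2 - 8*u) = (-42*g^2 + g*u + u^2)/(u - 8)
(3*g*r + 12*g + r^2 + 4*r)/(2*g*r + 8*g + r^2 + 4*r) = (3*g + r)/(2*g + r)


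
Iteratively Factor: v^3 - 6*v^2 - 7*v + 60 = (v - 4)*(v^2 - 2*v - 15) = (v - 5)*(v - 4)*(v + 3)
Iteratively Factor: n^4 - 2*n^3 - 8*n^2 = (n - 4)*(n^3 + 2*n^2) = n*(n - 4)*(n^2 + 2*n) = n*(n - 4)*(n + 2)*(n)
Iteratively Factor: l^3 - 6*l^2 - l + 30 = (l - 5)*(l^2 - l - 6) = (l - 5)*(l + 2)*(l - 3)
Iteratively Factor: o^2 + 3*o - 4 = (o - 1)*(o + 4)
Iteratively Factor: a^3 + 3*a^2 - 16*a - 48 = (a + 3)*(a^2 - 16) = (a + 3)*(a + 4)*(a - 4)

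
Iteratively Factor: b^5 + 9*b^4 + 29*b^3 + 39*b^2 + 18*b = (b + 2)*(b^4 + 7*b^3 + 15*b^2 + 9*b) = (b + 2)*(b + 3)*(b^3 + 4*b^2 + 3*b) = (b + 1)*(b + 2)*(b + 3)*(b^2 + 3*b) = (b + 1)*(b + 2)*(b + 3)^2*(b)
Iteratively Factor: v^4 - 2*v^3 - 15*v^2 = (v)*(v^3 - 2*v^2 - 15*v) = v*(v + 3)*(v^2 - 5*v) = v*(v - 5)*(v + 3)*(v)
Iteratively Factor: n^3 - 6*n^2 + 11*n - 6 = (n - 2)*(n^2 - 4*n + 3) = (n - 2)*(n - 1)*(n - 3)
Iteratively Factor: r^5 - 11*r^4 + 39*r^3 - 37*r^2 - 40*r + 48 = (r - 1)*(r^4 - 10*r^3 + 29*r^2 - 8*r - 48) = (r - 1)*(r + 1)*(r^3 - 11*r^2 + 40*r - 48) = (r - 4)*(r - 1)*(r + 1)*(r^2 - 7*r + 12) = (r - 4)*(r - 3)*(r - 1)*(r + 1)*(r - 4)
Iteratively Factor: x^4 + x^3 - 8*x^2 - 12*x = (x)*(x^3 + x^2 - 8*x - 12) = x*(x + 2)*(x^2 - x - 6) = x*(x - 3)*(x + 2)*(x + 2)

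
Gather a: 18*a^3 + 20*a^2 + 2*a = 18*a^3 + 20*a^2 + 2*a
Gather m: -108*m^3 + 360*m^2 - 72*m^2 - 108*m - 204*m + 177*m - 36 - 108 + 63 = -108*m^3 + 288*m^2 - 135*m - 81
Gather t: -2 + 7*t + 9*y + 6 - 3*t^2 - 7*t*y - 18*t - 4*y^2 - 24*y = -3*t^2 + t*(-7*y - 11) - 4*y^2 - 15*y + 4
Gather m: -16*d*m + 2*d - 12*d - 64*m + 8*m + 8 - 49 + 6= -10*d + m*(-16*d - 56) - 35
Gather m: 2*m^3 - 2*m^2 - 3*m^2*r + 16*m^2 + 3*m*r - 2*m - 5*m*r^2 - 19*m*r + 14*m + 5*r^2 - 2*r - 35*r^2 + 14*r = 2*m^3 + m^2*(14 - 3*r) + m*(-5*r^2 - 16*r + 12) - 30*r^2 + 12*r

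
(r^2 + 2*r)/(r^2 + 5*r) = (r + 2)/(r + 5)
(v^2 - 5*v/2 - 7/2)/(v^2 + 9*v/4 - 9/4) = 2*(2*v^2 - 5*v - 7)/(4*v^2 + 9*v - 9)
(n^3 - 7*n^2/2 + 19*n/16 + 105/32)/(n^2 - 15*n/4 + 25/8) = (16*n^2 - 16*n - 21)/(4*(4*n - 5))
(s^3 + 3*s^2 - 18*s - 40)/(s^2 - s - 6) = (s^2 + s - 20)/(s - 3)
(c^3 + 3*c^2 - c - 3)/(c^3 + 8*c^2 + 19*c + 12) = (c - 1)/(c + 4)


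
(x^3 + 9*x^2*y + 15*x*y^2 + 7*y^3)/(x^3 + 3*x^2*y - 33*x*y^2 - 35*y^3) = (x + y)/(x - 5*y)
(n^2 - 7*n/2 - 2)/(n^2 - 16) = (n + 1/2)/(n + 4)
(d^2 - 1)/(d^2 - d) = (d + 1)/d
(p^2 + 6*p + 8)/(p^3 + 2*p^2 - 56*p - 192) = (p + 2)/(p^2 - 2*p - 48)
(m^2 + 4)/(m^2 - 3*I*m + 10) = (m - 2*I)/(m - 5*I)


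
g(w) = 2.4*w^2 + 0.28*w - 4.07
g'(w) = 4.8*w + 0.28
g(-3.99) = 33.02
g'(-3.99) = -18.87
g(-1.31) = -0.32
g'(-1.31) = -6.01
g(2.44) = 10.90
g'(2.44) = 11.99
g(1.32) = 0.48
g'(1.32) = 6.62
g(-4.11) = 35.32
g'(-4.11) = -19.45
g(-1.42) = 0.37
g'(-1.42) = -6.54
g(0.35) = -3.68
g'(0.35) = 1.96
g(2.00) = 6.09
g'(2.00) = 9.88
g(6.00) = 84.01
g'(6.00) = 29.08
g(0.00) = -4.07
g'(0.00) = 0.28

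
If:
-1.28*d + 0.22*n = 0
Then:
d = 0.171875*n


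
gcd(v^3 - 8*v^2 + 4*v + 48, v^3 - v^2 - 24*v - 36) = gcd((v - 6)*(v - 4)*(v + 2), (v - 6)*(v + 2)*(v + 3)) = v^2 - 4*v - 12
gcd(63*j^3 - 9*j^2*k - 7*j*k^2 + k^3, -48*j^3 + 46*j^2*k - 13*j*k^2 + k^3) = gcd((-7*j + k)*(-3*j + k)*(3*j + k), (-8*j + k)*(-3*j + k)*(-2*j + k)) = 3*j - k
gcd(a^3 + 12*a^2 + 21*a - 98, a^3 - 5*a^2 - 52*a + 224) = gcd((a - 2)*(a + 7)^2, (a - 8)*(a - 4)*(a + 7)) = a + 7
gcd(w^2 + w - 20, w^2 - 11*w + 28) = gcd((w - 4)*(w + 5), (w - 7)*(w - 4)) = w - 4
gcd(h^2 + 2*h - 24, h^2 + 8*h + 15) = 1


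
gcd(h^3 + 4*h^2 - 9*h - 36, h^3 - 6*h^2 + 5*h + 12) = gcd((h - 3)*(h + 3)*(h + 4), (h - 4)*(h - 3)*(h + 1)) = h - 3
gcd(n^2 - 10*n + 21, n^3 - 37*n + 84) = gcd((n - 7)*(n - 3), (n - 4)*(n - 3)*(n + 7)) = n - 3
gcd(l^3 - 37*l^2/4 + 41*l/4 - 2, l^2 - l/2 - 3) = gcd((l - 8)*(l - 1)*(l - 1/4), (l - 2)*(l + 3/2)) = 1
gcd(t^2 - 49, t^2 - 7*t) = t - 7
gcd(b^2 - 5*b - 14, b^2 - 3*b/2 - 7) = b + 2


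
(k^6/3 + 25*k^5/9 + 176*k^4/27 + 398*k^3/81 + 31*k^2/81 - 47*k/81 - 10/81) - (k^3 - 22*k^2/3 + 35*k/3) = k^6/3 + 25*k^5/9 + 176*k^4/27 + 317*k^3/81 + 625*k^2/81 - 992*k/81 - 10/81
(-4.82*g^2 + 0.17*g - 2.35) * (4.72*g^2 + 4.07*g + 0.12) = -22.7504*g^4 - 18.815*g^3 - 10.9785*g^2 - 9.5441*g - 0.282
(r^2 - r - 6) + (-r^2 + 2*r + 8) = r + 2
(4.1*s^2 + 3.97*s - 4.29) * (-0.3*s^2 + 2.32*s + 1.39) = -1.23*s^4 + 8.321*s^3 + 16.1964*s^2 - 4.4345*s - 5.9631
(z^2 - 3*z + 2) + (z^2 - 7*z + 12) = 2*z^2 - 10*z + 14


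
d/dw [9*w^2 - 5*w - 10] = 18*w - 5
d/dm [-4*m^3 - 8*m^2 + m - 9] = -12*m^2 - 16*m + 1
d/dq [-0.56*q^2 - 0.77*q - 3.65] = -1.12*q - 0.77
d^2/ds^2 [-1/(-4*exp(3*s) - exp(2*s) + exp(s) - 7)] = ((-36*exp(2*s) - 4*exp(s) + 1)*(4*exp(3*s) + exp(2*s) - exp(s) + 7) + 2*(12*exp(2*s) + 2*exp(s) - 1)^2*exp(s))*exp(s)/(4*exp(3*s) + exp(2*s) - exp(s) + 7)^3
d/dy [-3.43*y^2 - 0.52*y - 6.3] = -6.86*y - 0.52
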